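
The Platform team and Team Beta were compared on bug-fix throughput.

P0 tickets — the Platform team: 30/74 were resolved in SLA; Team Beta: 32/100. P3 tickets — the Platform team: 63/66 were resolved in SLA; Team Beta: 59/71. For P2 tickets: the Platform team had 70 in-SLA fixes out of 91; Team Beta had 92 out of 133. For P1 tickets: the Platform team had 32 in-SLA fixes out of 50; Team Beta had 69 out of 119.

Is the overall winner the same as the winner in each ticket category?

P0: the Platform team 30/74 = 40.5%, Team Beta 32/100 = 32.0% → the Platform team
P3: the Platform team 63/66 = 95.5%, Team Beta 59/71 = 83.1% → the Platform team
P2: the Platform team 70/91 = 76.9%, Team Beta 92/133 = 69.2% → the Platform team
P1: the Platform team 32/50 = 64.0%, Team Beta 69/119 = 58.0% → the Platform team
Overall: the Platform team 195/281 = 69.4%, Team Beta 252/423 = 59.6% → the Platform team
The Platform team wins overall and in every ticket group — no reversal.

Yes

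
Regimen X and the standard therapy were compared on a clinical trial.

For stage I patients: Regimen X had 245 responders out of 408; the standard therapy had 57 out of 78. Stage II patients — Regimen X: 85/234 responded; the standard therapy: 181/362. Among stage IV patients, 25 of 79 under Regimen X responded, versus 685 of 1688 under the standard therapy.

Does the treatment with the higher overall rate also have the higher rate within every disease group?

Stage I: Regimen X 245/408 = 60.0%, the standard therapy 57/78 = 73.1% → the standard therapy
Stage II: Regimen X 85/234 = 36.3%, the standard therapy 181/362 = 50.0% → the standard therapy
Stage IV: Regimen X 25/79 = 31.6%, the standard therapy 685/1688 = 40.6% → the standard therapy
Overall: Regimen X 355/721 = 49.2%, the standard therapy 923/2128 = 43.4% → Regimen X
The standard therapy wins each disease group but Regimen X wins overall — the comparison reverses. The standard therapy's patients skew toward stage IV, which has a lower base rate.

No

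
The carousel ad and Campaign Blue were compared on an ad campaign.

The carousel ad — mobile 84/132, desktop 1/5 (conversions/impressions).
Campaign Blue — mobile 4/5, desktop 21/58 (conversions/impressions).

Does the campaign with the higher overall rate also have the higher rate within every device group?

No

Mobile: the carousel ad 84/132 = 63.6%, Campaign Blue 4/5 = 80.0% → Campaign Blue
Desktop: the carousel ad 1/5 = 20.0%, Campaign Blue 21/58 = 36.2% → Campaign Blue
Overall: the carousel ad 85/137 = 62.0%, Campaign Blue 25/63 = 39.7% → the carousel ad
Campaign Blue wins each device group but the carousel ad wins overall — the comparison reverses. Campaign Blue's impressions skew toward desktop, which has a lower base rate.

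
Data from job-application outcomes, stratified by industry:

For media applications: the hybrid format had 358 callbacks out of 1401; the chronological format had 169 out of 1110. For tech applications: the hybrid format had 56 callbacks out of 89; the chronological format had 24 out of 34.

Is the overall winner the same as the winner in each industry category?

No

Media: the hybrid format 358/1401 = 25.6%, the chronological format 169/1110 = 15.2% → the hybrid format
Tech: the hybrid format 56/89 = 62.9%, the chronological format 24/34 = 70.6% → the chronological format
Overall: the hybrid format 414/1490 = 27.8%, the chronological format 193/1144 = 16.9% → the hybrid format
Neither sweeps: the hybrid format wins 1 of 2 groups, the chronological format wins 1. The hybrid format wins overall but not every group — no Simpson reversal.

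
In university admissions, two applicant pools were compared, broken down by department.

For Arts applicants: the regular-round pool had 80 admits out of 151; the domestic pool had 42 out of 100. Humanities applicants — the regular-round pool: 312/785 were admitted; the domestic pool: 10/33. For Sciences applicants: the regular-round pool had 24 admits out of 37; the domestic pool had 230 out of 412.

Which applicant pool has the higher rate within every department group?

the regular-round pool

Arts: the regular-round pool 80/151 = 53.0%, the domestic pool 42/100 = 42.0% → the regular-round pool
Humanities: the regular-round pool 312/785 = 39.7%, the domestic pool 10/33 = 30.3% → the regular-round pool
Sciences: the regular-round pool 24/37 = 64.9%, the domestic pool 230/412 = 55.8% → the regular-round pool
The regular-round pool has the higher rate in all 3 groups.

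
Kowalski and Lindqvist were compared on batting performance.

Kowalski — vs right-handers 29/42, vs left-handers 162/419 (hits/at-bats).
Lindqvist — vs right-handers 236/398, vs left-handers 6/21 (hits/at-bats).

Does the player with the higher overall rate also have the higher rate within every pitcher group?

No

Vs right-handers: Kowalski 29/42 = 69.0%, Lindqvist 236/398 = 59.3% → Kowalski
Vs left-handers: Kowalski 162/419 = 38.7%, Lindqvist 6/21 = 28.6% → Kowalski
Overall: Kowalski 191/461 = 41.4%, Lindqvist 242/419 = 57.8% → Lindqvist
Kowalski wins each pitcher group but Lindqvist wins overall — the comparison reverses. Kowalski's at-bats skew toward vs left-handers, which has a lower base rate.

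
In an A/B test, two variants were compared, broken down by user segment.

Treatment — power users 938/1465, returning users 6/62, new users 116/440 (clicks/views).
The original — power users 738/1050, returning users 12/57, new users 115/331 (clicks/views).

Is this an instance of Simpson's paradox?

Power users: Treatment 938/1465 = 64.0%, the original 738/1050 = 70.3% → the original
Returning users: Treatment 6/62 = 9.7%, the original 12/57 = 21.1% → the original
New users: Treatment 116/440 = 26.4%, the original 115/331 = 34.7% → the original
Overall: Treatment 1060/1967 = 53.9%, the original 865/1438 = 60.2% → the original
The original wins overall and in every user group — no reversal.

No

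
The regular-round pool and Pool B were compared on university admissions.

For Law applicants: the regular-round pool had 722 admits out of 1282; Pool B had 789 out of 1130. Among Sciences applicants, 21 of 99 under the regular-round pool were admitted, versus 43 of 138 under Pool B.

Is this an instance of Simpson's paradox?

Law: the regular-round pool 722/1282 = 56.3%, Pool B 789/1130 = 69.8% → Pool B
Sciences: the regular-round pool 21/99 = 21.2%, Pool B 43/138 = 31.2% → Pool B
Overall: the regular-round pool 743/1381 = 53.8%, Pool B 832/1268 = 65.6% → Pool B
Pool B wins overall and in every department group — no reversal.

No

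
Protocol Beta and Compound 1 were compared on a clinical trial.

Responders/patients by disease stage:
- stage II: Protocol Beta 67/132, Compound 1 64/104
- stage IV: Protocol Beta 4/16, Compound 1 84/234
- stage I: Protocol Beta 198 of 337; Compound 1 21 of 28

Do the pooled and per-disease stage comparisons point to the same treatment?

No

Stage II: Protocol Beta 67/132 = 50.8%, Compound 1 64/104 = 61.5% → Compound 1
Stage IV: Protocol Beta 4/16 = 25.0%, Compound 1 84/234 = 35.9% → Compound 1
Stage I: Protocol Beta 198/337 = 58.8%, Compound 1 21/28 = 75.0% → Compound 1
Overall: Protocol Beta 269/485 = 55.5%, Compound 1 169/366 = 46.2% → Protocol Beta
Compound 1 wins each disease group but Protocol Beta wins overall — the comparison reverses. Compound 1's patients skew toward stage IV, which has a lower base rate.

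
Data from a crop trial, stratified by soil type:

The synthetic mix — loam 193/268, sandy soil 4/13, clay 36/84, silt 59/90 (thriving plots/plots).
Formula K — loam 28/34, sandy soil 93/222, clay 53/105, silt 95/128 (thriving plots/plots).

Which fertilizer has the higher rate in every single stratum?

Loam: the synthetic mix 193/268 = 72.0%, Formula K 28/34 = 82.4% → Formula K
Sandy soil: the synthetic mix 4/13 = 30.8%, Formula K 93/222 = 41.9% → Formula K
Clay: the synthetic mix 36/84 = 42.9%, Formula K 53/105 = 50.5% → Formula K
Silt: the synthetic mix 59/90 = 65.6%, Formula K 95/128 = 74.2% → Formula K
Formula K has the higher rate in all 4 groups.

Formula K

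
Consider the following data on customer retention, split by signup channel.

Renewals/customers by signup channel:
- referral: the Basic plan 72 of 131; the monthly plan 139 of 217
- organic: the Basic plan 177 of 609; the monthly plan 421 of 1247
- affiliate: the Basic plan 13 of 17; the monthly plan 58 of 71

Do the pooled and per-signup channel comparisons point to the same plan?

Referral: the Basic plan 72/131 = 55.0%, the monthly plan 139/217 = 64.1% → the monthly plan
Organic: the Basic plan 177/609 = 29.1%, the monthly plan 421/1247 = 33.8% → the monthly plan
Affiliate: the Basic plan 13/17 = 76.5%, the monthly plan 58/71 = 81.7% → the monthly plan
Overall: the Basic plan 262/757 = 34.6%, the monthly plan 618/1535 = 40.3% → the monthly plan
The monthly plan wins overall and in every signup group — no reversal.

Yes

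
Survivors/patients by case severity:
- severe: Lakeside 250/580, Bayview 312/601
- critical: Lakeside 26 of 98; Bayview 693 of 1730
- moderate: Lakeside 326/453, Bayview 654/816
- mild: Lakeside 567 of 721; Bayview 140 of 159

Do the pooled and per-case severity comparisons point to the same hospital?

Severe: Lakeside 250/580 = 43.1%, Bayview 312/601 = 51.9% → Bayview
Critical: Lakeside 26/98 = 26.5%, Bayview 693/1730 = 40.1% → Bayview
Moderate: Lakeside 326/453 = 72.0%, Bayview 654/816 = 80.1% → Bayview
Mild: Lakeside 567/721 = 78.6%, Bayview 140/159 = 88.1% → Bayview
Overall: Lakeside 1169/1852 = 63.1%, Bayview 1799/3306 = 54.4% → Lakeside
Bayview wins each case group but Lakeside wins overall — the comparison reverses. Bayview's patients skew toward critical, which has a lower base rate.

No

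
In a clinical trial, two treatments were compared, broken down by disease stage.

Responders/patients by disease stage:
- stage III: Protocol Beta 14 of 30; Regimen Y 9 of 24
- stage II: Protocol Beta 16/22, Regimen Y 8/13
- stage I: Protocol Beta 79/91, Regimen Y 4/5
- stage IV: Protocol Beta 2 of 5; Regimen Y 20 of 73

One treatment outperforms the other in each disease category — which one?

Stage III: Protocol Beta 14/30 = 46.7%, Regimen Y 9/24 = 37.5% → Protocol Beta
Stage II: Protocol Beta 16/22 = 72.7%, Regimen Y 8/13 = 61.5% → Protocol Beta
Stage I: Protocol Beta 79/91 = 86.8%, Regimen Y 4/5 = 80.0% → Protocol Beta
Stage IV: Protocol Beta 2/5 = 40.0%, Regimen Y 20/73 = 27.4% → Protocol Beta
Protocol Beta has the higher rate in all 4 groups.

Protocol Beta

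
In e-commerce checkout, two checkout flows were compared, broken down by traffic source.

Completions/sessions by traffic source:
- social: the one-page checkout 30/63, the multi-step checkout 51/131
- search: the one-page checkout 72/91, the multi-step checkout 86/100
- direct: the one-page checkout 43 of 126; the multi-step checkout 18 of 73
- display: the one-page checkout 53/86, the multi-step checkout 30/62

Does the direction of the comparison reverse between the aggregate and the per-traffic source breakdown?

Social: the one-page checkout 30/63 = 47.6%, the multi-step checkout 51/131 = 38.9% → the one-page checkout
Search: the one-page checkout 72/91 = 79.1%, the multi-step checkout 86/100 = 86.0% → the multi-step checkout
Direct: the one-page checkout 43/126 = 34.1%, the multi-step checkout 18/73 = 24.7% → the one-page checkout
Display: the one-page checkout 53/86 = 61.6%, the multi-step checkout 30/62 = 48.4% → the one-page checkout
Overall: the one-page checkout 198/366 = 54.1%, the multi-step checkout 185/366 = 50.5% → the one-page checkout
Neither sweeps: the one-page checkout wins 3 of 4 groups, the multi-step checkout wins 1. The one-page checkout wins overall but not every group — no Simpson reversal.

No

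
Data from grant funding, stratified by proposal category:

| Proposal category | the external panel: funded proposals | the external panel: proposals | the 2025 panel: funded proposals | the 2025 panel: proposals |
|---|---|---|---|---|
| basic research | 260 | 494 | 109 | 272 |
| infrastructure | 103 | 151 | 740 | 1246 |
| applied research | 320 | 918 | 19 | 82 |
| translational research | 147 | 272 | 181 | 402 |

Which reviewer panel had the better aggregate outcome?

the 2025 panel

Basic research: the external panel 260/494 = 52.6%, the 2025 panel 109/272 = 40.1% → the external panel
Infrastructure: the external panel 103/151 = 68.2%, the 2025 panel 740/1246 = 59.4% → the external panel
Applied research: the external panel 320/918 = 34.9%, the 2025 panel 19/82 = 23.2% → the external panel
Translational research: the external panel 147/272 = 54.0%, the 2025 panel 181/402 = 45.0% → the external panel
Overall: the external panel 830/1835 = 45.2%, the 2025 panel 1049/2002 = 52.4% → the 2025 panel
(The external panel wins every proposal group but the 2025 panel wins overall — the external panel's proposals skew toward the low-rate applied research group.)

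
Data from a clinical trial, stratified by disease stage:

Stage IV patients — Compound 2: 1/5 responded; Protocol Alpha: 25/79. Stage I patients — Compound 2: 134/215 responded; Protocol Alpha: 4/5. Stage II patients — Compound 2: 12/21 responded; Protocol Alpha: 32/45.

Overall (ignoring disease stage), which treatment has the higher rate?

Compound 2

Stage IV: Compound 2 1/5 = 20.0%, Protocol Alpha 25/79 = 31.6% → Protocol Alpha
Stage I: Compound 2 134/215 = 62.3%, Protocol Alpha 4/5 = 80.0% → Protocol Alpha
Stage II: Compound 2 12/21 = 57.1%, Protocol Alpha 32/45 = 71.1% → Protocol Alpha
Overall: Compound 2 147/241 = 61.0%, Protocol Alpha 61/129 = 47.3% → Compound 2
(Protocol Alpha wins every disease group but Compound 2 wins overall — Protocol Alpha's patients skew toward the low-rate stage IV group.)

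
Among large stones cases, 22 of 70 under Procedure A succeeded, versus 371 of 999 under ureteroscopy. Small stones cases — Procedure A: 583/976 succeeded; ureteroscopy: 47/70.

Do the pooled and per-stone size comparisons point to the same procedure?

No

Large stones: Procedure A 22/70 = 31.4%, ureteroscopy 371/999 = 37.1% → ureteroscopy
Small stones: Procedure A 583/976 = 59.7%, ureteroscopy 47/70 = 67.1% → ureteroscopy
Overall: Procedure A 605/1046 = 57.8%, ureteroscopy 418/1069 = 39.1% → Procedure A
Ureteroscopy wins each stone group but Procedure A wins overall — the comparison reverses. Ureteroscopy's cases skew toward large stones, which has a lower base rate.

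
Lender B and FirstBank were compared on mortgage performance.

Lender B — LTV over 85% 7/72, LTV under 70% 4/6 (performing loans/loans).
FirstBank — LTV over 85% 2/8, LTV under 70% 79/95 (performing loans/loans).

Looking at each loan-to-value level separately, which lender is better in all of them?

LTV over 85%: Lender B 7/72 = 9.7%, FirstBank 2/8 = 25.0% → FirstBank
LTV under 70%: Lender B 4/6 = 66.7%, FirstBank 79/95 = 83.2% → FirstBank
FirstBank has the higher rate in both groups.

FirstBank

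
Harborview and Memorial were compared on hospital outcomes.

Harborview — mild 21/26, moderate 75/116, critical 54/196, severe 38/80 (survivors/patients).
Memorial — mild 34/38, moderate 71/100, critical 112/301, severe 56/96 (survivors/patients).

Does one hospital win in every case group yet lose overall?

No

Mild: Harborview 21/26 = 80.8%, Memorial 34/38 = 89.5% → Memorial
Moderate: Harborview 75/116 = 64.7%, Memorial 71/100 = 71.0% → Memorial
Critical: Harborview 54/196 = 27.6%, Memorial 112/301 = 37.2% → Memorial
Severe: Harborview 38/80 = 47.5%, Memorial 56/96 = 58.3% → Memorial
Overall: Harborview 188/418 = 45.0%, Memorial 273/535 = 51.0% → Memorial
Memorial wins overall and in every case group — no reversal.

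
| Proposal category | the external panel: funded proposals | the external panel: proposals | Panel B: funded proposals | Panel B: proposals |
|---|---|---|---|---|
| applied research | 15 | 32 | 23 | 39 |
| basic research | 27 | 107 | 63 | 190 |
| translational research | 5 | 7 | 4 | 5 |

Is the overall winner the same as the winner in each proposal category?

Yes

Applied research: the external panel 15/32 = 46.9%, Panel B 23/39 = 59.0% → Panel B
Basic research: the external panel 27/107 = 25.2%, Panel B 63/190 = 33.2% → Panel B
Translational research: the external panel 5/7 = 71.4%, Panel B 4/5 = 80.0% → Panel B
Overall: the external panel 47/146 = 32.2%, Panel B 90/234 = 38.5% → Panel B
Panel B wins overall and in every proposal group — no reversal.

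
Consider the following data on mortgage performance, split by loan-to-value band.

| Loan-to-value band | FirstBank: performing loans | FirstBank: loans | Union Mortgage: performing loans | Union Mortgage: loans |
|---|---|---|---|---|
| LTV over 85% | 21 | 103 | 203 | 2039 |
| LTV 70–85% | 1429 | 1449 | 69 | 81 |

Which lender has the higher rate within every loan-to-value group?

FirstBank

LTV over 85%: FirstBank 21/103 = 20.4%, Union Mortgage 203/2039 = 10.0% → FirstBank
LTV 70–85%: FirstBank 1429/1449 = 98.6%, Union Mortgage 69/81 = 85.2% → FirstBank
FirstBank has the higher rate in both groups.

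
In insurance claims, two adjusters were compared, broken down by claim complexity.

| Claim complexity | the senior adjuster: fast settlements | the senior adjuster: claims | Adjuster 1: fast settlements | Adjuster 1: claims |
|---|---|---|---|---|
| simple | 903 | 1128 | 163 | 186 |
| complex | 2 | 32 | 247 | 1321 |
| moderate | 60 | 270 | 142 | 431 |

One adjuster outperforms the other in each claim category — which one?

Adjuster 1

Simple: the senior adjuster 903/1128 = 80.1%, Adjuster 1 163/186 = 87.6% → Adjuster 1
Complex: the senior adjuster 2/32 = 6.2%, Adjuster 1 247/1321 = 18.7% → Adjuster 1
Moderate: the senior adjuster 60/270 = 22.2%, Adjuster 1 142/431 = 32.9% → Adjuster 1
Adjuster 1 has the higher rate in all 3 groups.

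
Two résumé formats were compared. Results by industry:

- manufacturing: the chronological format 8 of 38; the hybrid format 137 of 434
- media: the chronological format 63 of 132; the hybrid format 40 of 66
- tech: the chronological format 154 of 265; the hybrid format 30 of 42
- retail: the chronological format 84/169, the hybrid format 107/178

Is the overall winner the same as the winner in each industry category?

Manufacturing: the chronological format 8/38 = 21.1%, the hybrid format 137/434 = 31.6% → the hybrid format
Media: the chronological format 63/132 = 47.7%, the hybrid format 40/66 = 60.6% → the hybrid format
Tech: the chronological format 154/265 = 58.1%, the hybrid format 30/42 = 71.4% → the hybrid format
Retail: the chronological format 84/169 = 49.7%, the hybrid format 107/178 = 60.1% → the hybrid format
Overall: the chronological format 309/604 = 51.2%, the hybrid format 314/720 = 43.6% → the chronological format
The hybrid format wins each industry group but the chronological format wins overall — the comparison reverses. The hybrid format's applications skew toward manufacturing, which has a lower base rate.

No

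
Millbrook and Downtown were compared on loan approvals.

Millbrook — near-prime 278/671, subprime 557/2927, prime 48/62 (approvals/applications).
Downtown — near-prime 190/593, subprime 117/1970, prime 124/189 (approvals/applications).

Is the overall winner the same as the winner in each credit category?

Yes

Near-prime: Millbrook 278/671 = 41.4%, Downtown 190/593 = 32.0% → Millbrook
Subprime: Millbrook 557/2927 = 19.0%, Downtown 117/1970 = 5.9% → Millbrook
Prime: Millbrook 48/62 = 77.4%, Downtown 124/189 = 65.6% → Millbrook
Overall: Millbrook 883/3660 = 24.1%, Downtown 431/2752 = 15.7% → Millbrook
Millbrook wins overall and in every credit group — no reversal.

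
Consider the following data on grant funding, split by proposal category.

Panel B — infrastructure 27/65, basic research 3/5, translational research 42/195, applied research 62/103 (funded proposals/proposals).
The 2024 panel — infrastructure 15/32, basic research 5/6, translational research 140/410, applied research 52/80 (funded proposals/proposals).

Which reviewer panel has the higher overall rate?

the 2024 panel

Infrastructure: Panel B 27/65 = 41.5%, the 2024 panel 15/32 = 46.9% → the 2024 panel
Basic research: Panel B 3/5 = 60.0%, the 2024 panel 5/6 = 83.3% → the 2024 panel
Translational research: Panel B 42/195 = 21.5%, the 2024 panel 140/410 = 34.1% → the 2024 panel
Applied research: Panel B 62/103 = 60.2%, the 2024 panel 52/80 = 65.0% → the 2024 panel
Overall: Panel B 134/368 = 36.4%, the 2024 panel 212/528 = 40.2% → the 2024 panel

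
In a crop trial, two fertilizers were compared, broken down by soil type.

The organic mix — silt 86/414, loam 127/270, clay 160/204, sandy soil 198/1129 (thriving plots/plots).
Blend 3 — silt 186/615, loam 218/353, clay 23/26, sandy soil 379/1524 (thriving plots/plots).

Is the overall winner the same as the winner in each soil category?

Silt: the organic mix 86/414 = 20.8%, Blend 3 186/615 = 30.2% → Blend 3
Loam: the organic mix 127/270 = 47.0%, Blend 3 218/353 = 61.8% → Blend 3
Clay: the organic mix 160/204 = 78.4%, Blend 3 23/26 = 88.5% → Blend 3
Sandy soil: the organic mix 198/1129 = 17.5%, Blend 3 379/1524 = 24.9% → Blend 3
Overall: the organic mix 571/2017 = 28.3%, Blend 3 806/2518 = 32.0% → Blend 3
Blend 3 wins overall and in every soil group — no reversal.

Yes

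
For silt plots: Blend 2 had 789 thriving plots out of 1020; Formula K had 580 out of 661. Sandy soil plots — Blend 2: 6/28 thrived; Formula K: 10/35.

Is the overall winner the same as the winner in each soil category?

Yes

Silt: Blend 2 789/1020 = 77.4%, Formula K 580/661 = 87.7% → Formula K
Sandy soil: Blend 2 6/28 = 21.4%, Formula K 10/35 = 28.6% → Formula K
Overall: Blend 2 795/1048 = 75.9%, Formula K 590/696 = 84.8% → Formula K
Formula K wins overall and in every soil group — no reversal.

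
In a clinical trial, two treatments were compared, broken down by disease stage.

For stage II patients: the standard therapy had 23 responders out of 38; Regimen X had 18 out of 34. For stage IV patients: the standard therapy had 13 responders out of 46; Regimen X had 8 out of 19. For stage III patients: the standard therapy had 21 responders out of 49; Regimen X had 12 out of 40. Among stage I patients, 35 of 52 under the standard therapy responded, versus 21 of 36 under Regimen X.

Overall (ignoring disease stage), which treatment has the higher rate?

Stage II: the standard therapy 23/38 = 60.5%, Regimen X 18/34 = 52.9% → the standard therapy
Stage IV: the standard therapy 13/46 = 28.3%, Regimen X 8/19 = 42.1% → Regimen X
Stage III: the standard therapy 21/49 = 42.9%, Regimen X 12/40 = 30.0% → the standard therapy
Stage I: the standard therapy 35/52 = 67.3%, Regimen X 21/36 = 58.3% → the standard therapy
Overall: the standard therapy 92/185 = 49.7%, Regimen X 59/129 = 45.7% → the standard therapy
(Neither sweeps every disease group, but the standard therapy has the higher pooled rate.)

the standard therapy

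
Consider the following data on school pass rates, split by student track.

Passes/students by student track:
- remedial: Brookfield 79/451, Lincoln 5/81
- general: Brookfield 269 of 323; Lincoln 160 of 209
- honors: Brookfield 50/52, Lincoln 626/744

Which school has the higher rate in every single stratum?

Brookfield

Remedial: Brookfield 79/451 = 17.5%, Lincoln 5/81 = 6.2% → Brookfield
General: Brookfield 269/323 = 83.3%, Lincoln 160/209 = 76.6% → Brookfield
Honors: Brookfield 50/52 = 96.2%, Lincoln 626/744 = 84.1% → Brookfield
Brookfield has the higher rate in all 3 groups.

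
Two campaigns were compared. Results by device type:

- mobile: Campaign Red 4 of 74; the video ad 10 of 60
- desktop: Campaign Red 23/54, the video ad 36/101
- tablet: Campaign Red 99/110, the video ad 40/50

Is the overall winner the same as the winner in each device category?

Mobile: Campaign Red 4/74 = 5.4%, the video ad 10/60 = 16.7% → the video ad
Desktop: Campaign Red 23/54 = 42.6%, the video ad 36/101 = 35.6% → Campaign Red
Tablet: Campaign Red 99/110 = 90.0%, the video ad 40/50 = 80.0% → Campaign Red
Overall: Campaign Red 126/238 = 52.9%, the video ad 86/211 = 40.8% → Campaign Red
Neither sweeps: Campaign Red wins 2 of 3 groups, the video ad wins 1. Campaign Red wins overall but not every group — no Simpson reversal.

No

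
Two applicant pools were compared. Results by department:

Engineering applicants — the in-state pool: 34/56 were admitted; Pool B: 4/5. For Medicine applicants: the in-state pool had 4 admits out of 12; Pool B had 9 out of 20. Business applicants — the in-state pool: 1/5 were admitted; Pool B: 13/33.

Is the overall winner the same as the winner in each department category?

Engineering: the in-state pool 34/56 = 60.7%, Pool B 4/5 = 80.0% → Pool B
Medicine: the in-state pool 4/12 = 33.3%, Pool B 9/20 = 45.0% → Pool B
Business: the in-state pool 1/5 = 20.0%, Pool B 13/33 = 39.4% → Pool B
Overall: the in-state pool 39/73 = 53.4%, Pool B 26/58 = 44.8% → the in-state pool
Pool B wins each department group but the in-state pool wins overall — the comparison reverses. Pool B's applicants skew toward Business, which has a lower base rate.

No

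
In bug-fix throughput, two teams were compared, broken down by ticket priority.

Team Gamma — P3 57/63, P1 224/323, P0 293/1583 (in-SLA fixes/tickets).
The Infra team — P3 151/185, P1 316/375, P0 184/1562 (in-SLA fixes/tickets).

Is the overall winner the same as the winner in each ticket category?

P3: Team Gamma 57/63 = 90.5%, the Infra team 151/185 = 81.6% → Team Gamma
P1: Team Gamma 224/323 = 69.3%, the Infra team 316/375 = 84.3% → the Infra team
P0: Team Gamma 293/1583 = 18.5%, the Infra team 184/1562 = 11.8% → Team Gamma
Overall: Team Gamma 574/1969 = 29.2%, the Infra team 651/2122 = 30.7% → the Infra team
Neither sweeps: Team Gamma wins 2 of 3 groups, the Infra team wins 1. The Infra team wins overall but not every group — no Simpson reversal.

No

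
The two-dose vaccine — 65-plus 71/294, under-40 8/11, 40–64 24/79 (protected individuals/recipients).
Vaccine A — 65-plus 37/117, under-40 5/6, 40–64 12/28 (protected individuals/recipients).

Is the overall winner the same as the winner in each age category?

Yes

65-plus: the two-dose vaccine 71/294 = 24.1%, Vaccine A 37/117 = 31.6% → Vaccine A
Under-40: the two-dose vaccine 8/11 = 72.7%, Vaccine A 5/6 = 83.3% → Vaccine A
40–64: the two-dose vaccine 24/79 = 30.4%, Vaccine A 12/28 = 42.9% → Vaccine A
Overall: the two-dose vaccine 103/384 = 26.8%, Vaccine A 54/151 = 35.8% → Vaccine A
Vaccine A wins overall and in every age group — no reversal.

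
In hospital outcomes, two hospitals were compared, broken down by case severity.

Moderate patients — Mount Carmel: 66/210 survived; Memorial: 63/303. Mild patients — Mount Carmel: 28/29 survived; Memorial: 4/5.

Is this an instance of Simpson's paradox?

Moderate: Mount Carmel 66/210 = 31.4%, Memorial 63/303 = 20.8% → Mount Carmel
Mild: Mount Carmel 28/29 = 96.6%, Memorial 4/5 = 80.0% → Mount Carmel
Overall: Mount Carmel 94/239 = 39.3%, Memorial 67/308 = 21.8% → Mount Carmel
Mount Carmel wins overall and in every case group — no reversal.

No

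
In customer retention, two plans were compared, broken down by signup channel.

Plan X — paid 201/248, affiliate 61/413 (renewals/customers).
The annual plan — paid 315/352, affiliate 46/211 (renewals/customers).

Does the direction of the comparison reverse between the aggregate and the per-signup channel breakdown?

Paid: Plan X 201/248 = 81.0%, the annual plan 315/352 = 89.5% → the annual plan
Affiliate: Plan X 61/413 = 14.8%, the annual plan 46/211 = 21.8% → the annual plan
Overall: Plan X 262/661 = 39.6%, the annual plan 361/563 = 64.1% → the annual plan
The annual plan wins overall and in every signup group — no reversal.

No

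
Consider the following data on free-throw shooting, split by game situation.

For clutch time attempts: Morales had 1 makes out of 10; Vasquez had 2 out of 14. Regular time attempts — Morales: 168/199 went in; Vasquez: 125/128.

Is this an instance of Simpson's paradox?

Clutch time: Morales 1/10 = 10.0%, Vasquez 2/14 = 14.3% → Vasquez
Regular time: Morales 168/199 = 84.4%, Vasquez 125/128 = 97.7% → Vasquez
Overall: Morales 169/209 = 80.9%, Vasquez 127/142 = 89.4% → Vasquez
Vasquez wins overall and in every game group — no reversal.

No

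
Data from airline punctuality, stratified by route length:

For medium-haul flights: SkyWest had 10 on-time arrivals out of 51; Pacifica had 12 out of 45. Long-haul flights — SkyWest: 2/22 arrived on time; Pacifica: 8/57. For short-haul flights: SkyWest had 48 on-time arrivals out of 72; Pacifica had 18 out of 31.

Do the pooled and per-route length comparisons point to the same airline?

No

Medium-haul: SkyWest 10/51 = 19.6%, Pacifica 12/45 = 26.7% → Pacifica
Long-haul: SkyWest 2/22 = 9.1%, Pacifica 8/57 = 14.0% → Pacifica
Short-haul: SkyWest 48/72 = 66.7%, Pacifica 18/31 = 58.1% → SkyWest
Overall: SkyWest 60/145 = 41.4%, Pacifica 38/133 = 28.6% → SkyWest
Neither sweeps: SkyWest wins 1 of 3 groups, Pacifica wins 2. SkyWest wins overall but not every group — no Simpson reversal.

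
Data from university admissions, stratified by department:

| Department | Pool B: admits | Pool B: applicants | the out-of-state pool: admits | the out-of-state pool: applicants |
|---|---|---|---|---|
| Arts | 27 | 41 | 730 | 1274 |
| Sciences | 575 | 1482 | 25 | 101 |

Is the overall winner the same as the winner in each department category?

No

Arts: Pool B 27/41 = 65.9%, the out-of-state pool 730/1274 = 57.3% → Pool B
Sciences: Pool B 575/1482 = 38.8%, the out-of-state pool 25/101 = 24.8% → Pool B
Overall: Pool B 602/1523 = 39.5%, the out-of-state pool 755/1375 = 54.9% → the out-of-state pool
Pool B wins each department group but the out-of-state pool wins overall — the comparison reverses. Pool B's applicants skew toward Sciences, which has a lower base rate.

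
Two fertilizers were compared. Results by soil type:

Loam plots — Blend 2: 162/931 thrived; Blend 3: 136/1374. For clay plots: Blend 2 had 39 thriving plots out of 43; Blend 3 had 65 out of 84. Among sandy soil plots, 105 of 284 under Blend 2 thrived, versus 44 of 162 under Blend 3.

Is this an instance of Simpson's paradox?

No

Loam: Blend 2 162/931 = 17.4%, Blend 3 136/1374 = 9.9% → Blend 2
Clay: Blend 2 39/43 = 90.7%, Blend 3 65/84 = 77.4% → Blend 2
Sandy soil: Blend 2 105/284 = 37.0%, Blend 3 44/162 = 27.2% → Blend 2
Overall: Blend 2 306/1258 = 24.3%, Blend 3 245/1620 = 15.1% → Blend 2
Blend 2 wins overall and in every soil group — no reversal.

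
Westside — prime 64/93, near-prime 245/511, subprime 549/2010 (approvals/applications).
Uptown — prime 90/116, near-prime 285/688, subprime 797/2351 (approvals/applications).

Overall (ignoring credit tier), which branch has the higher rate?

Uptown

Prime: Westside 64/93 = 68.8%, Uptown 90/116 = 77.6% → Uptown
Near-prime: Westside 245/511 = 47.9%, Uptown 285/688 = 41.4% → Westside
Subprime: Westside 549/2010 = 27.3%, Uptown 797/2351 = 33.9% → Uptown
Overall: Westside 858/2614 = 32.8%, Uptown 1172/3155 = 37.1% → Uptown
(Neither sweeps every credit group, but Uptown has the higher pooled rate.)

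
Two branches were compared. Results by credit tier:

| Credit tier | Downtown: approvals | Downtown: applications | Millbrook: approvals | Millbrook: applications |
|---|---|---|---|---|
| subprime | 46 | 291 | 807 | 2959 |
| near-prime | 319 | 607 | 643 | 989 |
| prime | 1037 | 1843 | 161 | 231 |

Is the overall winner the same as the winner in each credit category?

No

Subprime: Downtown 46/291 = 15.8%, Millbrook 807/2959 = 27.3% → Millbrook
Near-prime: Downtown 319/607 = 52.6%, Millbrook 643/989 = 65.0% → Millbrook
Prime: Downtown 1037/1843 = 56.3%, Millbrook 161/231 = 69.7% → Millbrook
Overall: Downtown 1402/2741 = 51.1%, Millbrook 1611/4179 = 38.5% → Downtown
Millbrook wins each credit group but Downtown wins overall — the comparison reverses. Millbrook's applications skew toward subprime, which has a lower base rate.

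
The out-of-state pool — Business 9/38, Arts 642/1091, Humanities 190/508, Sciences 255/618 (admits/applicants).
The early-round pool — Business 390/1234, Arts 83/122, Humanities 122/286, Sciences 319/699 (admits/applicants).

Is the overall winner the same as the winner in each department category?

No

Business: the out-of-state pool 9/38 = 23.7%, the early-round pool 390/1234 = 31.6% → the early-round pool
Arts: the out-of-state pool 642/1091 = 58.8%, the early-round pool 83/122 = 68.0% → the early-round pool
Humanities: the out-of-state pool 190/508 = 37.4%, the early-round pool 122/286 = 42.7% → the early-round pool
Sciences: the out-of-state pool 255/618 = 41.3%, the early-round pool 319/699 = 45.6% → the early-round pool
Overall: the out-of-state pool 1096/2255 = 48.6%, the early-round pool 914/2341 = 39.0% → the out-of-state pool
The early-round pool wins each department group but the out-of-state pool wins overall — the comparison reverses. The early-round pool's applicants skew toward Business, which has a lower base rate.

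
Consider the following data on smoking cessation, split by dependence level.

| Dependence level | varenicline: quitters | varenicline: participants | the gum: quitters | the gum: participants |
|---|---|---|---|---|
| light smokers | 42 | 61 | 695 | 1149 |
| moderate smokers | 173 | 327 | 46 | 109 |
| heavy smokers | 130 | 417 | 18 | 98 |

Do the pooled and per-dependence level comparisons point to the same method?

Light smokers: varenicline 42/61 = 68.9%, the gum 695/1149 = 60.5% → varenicline
Moderate smokers: varenicline 173/327 = 52.9%, the gum 46/109 = 42.2% → varenicline
Heavy smokers: varenicline 130/417 = 31.2%, the gum 18/98 = 18.4% → varenicline
Overall: varenicline 345/805 = 42.9%, the gum 759/1356 = 56.0% → the gum
Varenicline wins each dependence group but the gum wins overall — the comparison reverses. Varenicline's participants skew toward heavy smokers, which has a lower base rate.

No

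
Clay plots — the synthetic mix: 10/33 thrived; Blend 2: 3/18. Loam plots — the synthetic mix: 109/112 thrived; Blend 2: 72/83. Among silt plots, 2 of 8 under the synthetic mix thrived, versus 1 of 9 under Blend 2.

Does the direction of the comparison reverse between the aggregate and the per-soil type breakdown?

Clay: the synthetic mix 10/33 = 30.3%, Blend 2 3/18 = 16.7% → the synthetic mix
Loam: the synthetic mix 109/112 = 97.3%, Blend 2 72/83 = 86.7% → the synthetic mix
Silt: the synthetic mix 2/8 = 25.0%, Blend 2 1/9 = 11.1% → the synthetic mix
Overall: the synthetic mix 121/153 = 79.1%, Blend 2 76/110 = 69.1% → the synthetic mix
The synthetic mix wins overall and in every soil group — no reversal.

No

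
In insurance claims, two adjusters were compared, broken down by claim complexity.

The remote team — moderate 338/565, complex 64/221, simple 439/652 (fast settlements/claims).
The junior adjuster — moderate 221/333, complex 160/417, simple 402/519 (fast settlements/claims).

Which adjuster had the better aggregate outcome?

the junior adjuster

Moderate: the remote team 338/565 = 59.8%, the junior adjuster 221/333 = 66.4% → the junior adjuster
Complex: the remote team 64/221 = 29.0%, the junior adjuster 160/417 = 38.4% → the junior adjuster
Simple: the remote team 439/652 = 67.3%, the junior adjuster 402/519 = 77.5% → the junior adjuster
Overall: the remote team 841/1438 = 58.5%, the junior adjuster 783/1269 = 61.7% → the junior adjuster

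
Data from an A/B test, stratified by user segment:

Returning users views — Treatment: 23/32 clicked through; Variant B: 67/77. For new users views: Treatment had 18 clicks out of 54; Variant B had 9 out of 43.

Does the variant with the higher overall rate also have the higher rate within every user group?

Returning users: Treatment 23/32 = 71.9%, Variant B 67/77 = 87.0% → Variant B
New users: Treatment 18/54 = 33.3%, Variant B 9/43 = 20.9% → Treatment
Overall: Treatment 41/86 = 47.7%, Variant B 76/120 = 63.3% → Variant B
Neither sweeps: Treatment wins 1 of 2 groups, Variant B wins 1. Variant B wins overall but not every group — no Simpson reversal.

No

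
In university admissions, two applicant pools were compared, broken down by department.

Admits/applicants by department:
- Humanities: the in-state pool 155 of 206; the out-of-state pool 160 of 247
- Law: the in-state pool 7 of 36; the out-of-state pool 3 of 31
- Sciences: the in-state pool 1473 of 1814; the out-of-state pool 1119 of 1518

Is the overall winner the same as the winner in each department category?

Humanities: the in-state pool 155/206 = 75.2%, the out-of-state pool 160/247 = 64.8% → the in-state pool
Law: the in-state pool 7/36 = 19.4%, the out-of-state pool 3/31 = 9.7% → the in-state pool
Sciences: the in-state pool 1473/1814 = 81.2%, the out-of-state pool 1119/1518 = 73.7% → the in-state pool
Overall: the in-state pool 1635/2056 = 79.5%, the out-of-state pool 1282/1796 = 71.4% → the in-state pool
The in-state pool wins overall and in every department group — no reversal.

Yes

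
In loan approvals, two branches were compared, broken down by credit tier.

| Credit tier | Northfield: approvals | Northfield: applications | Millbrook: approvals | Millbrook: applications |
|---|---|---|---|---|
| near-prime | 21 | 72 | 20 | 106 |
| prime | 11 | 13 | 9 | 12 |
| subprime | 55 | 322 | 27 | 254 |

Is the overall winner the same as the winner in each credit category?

Near-prime: Northfield 21/72 = 29.2%, Millbrook 20/106 = 18.9% → Northfield
Prime: Northfield 11/13 = 84.6%, Millbrook 9/12 = 75.0% → Northfield
Subprime: Northfield 55/322 = 17.1%, Millbrook 27/254 = 10.6% → Northfield
Overall: Northfield 87/407 = 21.4%, Millbrook 56/372 = 15.1% → Northfield
Northfield wins overall and in every credit group — no reversal.

Yes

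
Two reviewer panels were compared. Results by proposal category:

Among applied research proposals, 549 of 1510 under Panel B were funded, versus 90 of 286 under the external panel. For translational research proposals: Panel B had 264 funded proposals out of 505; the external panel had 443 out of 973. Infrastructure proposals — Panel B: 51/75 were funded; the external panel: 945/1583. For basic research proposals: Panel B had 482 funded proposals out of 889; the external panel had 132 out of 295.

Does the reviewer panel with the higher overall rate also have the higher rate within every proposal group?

No

Applied research: Panel B 549/1510 = 36.4%, the external panel 90/286 = 31.5% → Panel B
Translational research: Panel B 264/505 = 52.3%, the external panel 443/973 = 45.5% → Panel B
Infrastructure: Panel B 51/75 = 68.0%, the external panel 945/1583 = 59.7% → Panel B
Basic research: Panel B 482/889 = 54.2%, the external panel 132/295 = 44.7% → Panel B
Overall: Panel B 1346/2979 = 45.2%, the external panel 1610/3137 = 51.3% → the external panel
Panel B wins each proposal group but the external panel wins overall — the comparison reverses. Panel B's proposals skew toward applied research, which has a lower base rate.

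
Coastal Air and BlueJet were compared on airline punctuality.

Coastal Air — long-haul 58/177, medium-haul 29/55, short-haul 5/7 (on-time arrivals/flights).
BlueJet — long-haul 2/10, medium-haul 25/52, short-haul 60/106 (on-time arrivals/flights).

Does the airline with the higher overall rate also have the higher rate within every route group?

Long-haul: Coastal Air 58/177 = 32.8%, BlueJet 2/10 = 20.0% → Coastal Air
Medium-haul: Coastal Air 29/55 = 52.7%, BlueJet 25/52 = 48.1% → Coastal Air
Short-haul: Coastal Air 5/7 = 71.4%, BlueJet 60/106 = 56.6% → Coastal Air
Overall: Coastal Air 92/239 = 38.5%, BlueJet 87/168 = 51.8% → BlueJet
Coastal Air wins each route group but BlueJet wins overall — the comparison reverses. Coastal Air's flights skew toward long-haul, which has a lower base rate.

No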